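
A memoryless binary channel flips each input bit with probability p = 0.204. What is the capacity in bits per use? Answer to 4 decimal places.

0.2701 bits

Binary symmetric channel: C = 1 − h₂(ε) where h₂ is the binary entropy function.
h₂(0.204) = −0.204·log₂0.204 − 0.796·log₂0.796 = 0.7299.
C = 1 − 0.7299 = 0.2701 bits per channel use.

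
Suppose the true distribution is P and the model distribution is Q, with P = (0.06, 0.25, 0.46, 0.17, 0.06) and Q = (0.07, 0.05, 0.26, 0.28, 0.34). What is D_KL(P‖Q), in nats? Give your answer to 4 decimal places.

D(P‖Q) = Σ p·ln(p/q).
  0.06·ln(0.06/0.07) = -0.00925
  0.25·ln(0.25/0.05) = 0.40236
  0.46·ln(0.46/0.26) = 0.26245
  0.17·ln(0.17/0.28) = -0.08483
  0.06·ln(0.06/0.34) = -0.10408
D(P‖Q) = 0.4667 nats.

0.4667 nats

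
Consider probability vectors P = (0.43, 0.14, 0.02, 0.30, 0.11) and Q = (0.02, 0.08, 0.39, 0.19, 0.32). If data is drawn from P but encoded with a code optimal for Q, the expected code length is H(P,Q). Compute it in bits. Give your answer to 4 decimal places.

3.8638 bits

H(P,Q) = −Σ p·log₂ q.
  −0.43·log₂(0.02) = 2.42686
  −0.14·log₂(0.08) = 0.51014
  −0.02·log₂(0.39) = 0.02717
  −0.30·log₂(0.19) = 0.71878
  −0.11·log₂(0.32) = 0.18082
H(P,Q) = 3.8638 bits.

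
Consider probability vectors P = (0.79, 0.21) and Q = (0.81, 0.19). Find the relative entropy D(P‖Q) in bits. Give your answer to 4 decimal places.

0.0018 bits

D(P‖Q) = Σ p·log₂(p/q).
  0.79·log₂(0.79/0.81) = -0.02849
  0.21·log₂(0.21/0.19) = 0.03032
D(P‖Q) = 0.0018 bits.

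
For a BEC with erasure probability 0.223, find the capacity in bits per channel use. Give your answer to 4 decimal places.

0.7770 bits

Binary erasure channel: capacity C = 1 − ε.
C = 1 − 0.223 = 0.7770 bits per channel use.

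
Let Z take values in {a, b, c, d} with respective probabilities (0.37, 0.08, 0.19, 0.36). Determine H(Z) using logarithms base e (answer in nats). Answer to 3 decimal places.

H(Z) = −Σ p·ln p.
  −(0.37)·ln(0.37) = 0.3679
  −(0.08)·ln(0.08) = 0.2021
  −(0.19)·ln(0.19) = 0.3155
  −(0.36)·ln(0.36) = 0.3678
Sum: 0.3679 + 0.2021 + 0.3155 + 0.3678 = 1.253 nats.

1.253 nats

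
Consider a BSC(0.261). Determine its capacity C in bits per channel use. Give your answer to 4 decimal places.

0.1717 bits

Binary symmetric channel: C = 1 − h₂(ε) where h₂ is the binary entropy function.
h₂(0.261) = −0.261·log₂0.261 − 0.739·log₂0.739 = 0.8283.
C = 1 − 0.8283 = 0.1717 bits per channel use.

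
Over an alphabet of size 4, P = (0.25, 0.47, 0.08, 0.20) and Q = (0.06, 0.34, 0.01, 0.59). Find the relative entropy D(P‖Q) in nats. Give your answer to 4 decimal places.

D(P‖Q) = Σ p·ln(p/q).
  0.25·ln(0.25/0.06) = 0.35678
  0.47·ln(0.47/0.34) = 0.15218
  0.08·ln(0.08/0.01) = 0.16636
  0.20·ln(0.20/0.59) = -0.21636
D(P‖Q) = 0.4590 nats.

0.4590 nats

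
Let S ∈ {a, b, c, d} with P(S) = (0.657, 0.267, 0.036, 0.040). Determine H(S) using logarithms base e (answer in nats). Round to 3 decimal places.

H(S) = −Σ p·ln p.
  −(0.657)·ln(0.657) = 0.2760
  −(0.267)·ln(0.267) = 0.3526
  −(0.036)·ln(0.036) = 0.1197
  −(0.040)·ln(0.040) = 0.1288
Sum: 0.2760 + 0.3526 + 0.1197 + 0.1288 = 0.877 nats.

0.877 nats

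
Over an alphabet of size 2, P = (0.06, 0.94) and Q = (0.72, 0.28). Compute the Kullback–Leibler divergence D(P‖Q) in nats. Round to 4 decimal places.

0.9893 nats

D(P‖Q) = Σ p·ln(p/q).
  0.06·ln(0.06/0.72) = -0.14909
  0.94·ln(0.94/0.28) = 1.13842
D(P‖Q) = 0.9893 nats.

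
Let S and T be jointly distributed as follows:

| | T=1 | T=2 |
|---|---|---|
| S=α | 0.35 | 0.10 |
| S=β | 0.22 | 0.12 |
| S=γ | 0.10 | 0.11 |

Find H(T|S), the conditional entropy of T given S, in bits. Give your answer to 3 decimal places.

Chain rule: H(T|S) = H(S,T) − H(S).
Marginals: p(S) = (0.4500, 0.3400, 0.2100), p(T) = (0.6700, 0.3300).
H(S,T) = 2.3924 bits; H(S) = 1.5204 bits.
H(T|S) = 2.3924 − 1.5204 = 0.872 bits.

0.872 bits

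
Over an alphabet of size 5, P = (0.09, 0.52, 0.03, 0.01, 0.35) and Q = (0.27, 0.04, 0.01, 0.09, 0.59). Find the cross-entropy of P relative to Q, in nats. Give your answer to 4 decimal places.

H(P,Q) = −Σ p·ln q.
  −0.09·ln(0.27) = 0.11784
  −0.52·ln(0.04) = 1.67382
  −0.03·ln(0.01) = 0.13816
  −0.01·ln(0.09) = 0.02408
  −0.35·ln(0.59) = 0.18467
H(P,Q) = 2.1386 nats.

2.1386 nats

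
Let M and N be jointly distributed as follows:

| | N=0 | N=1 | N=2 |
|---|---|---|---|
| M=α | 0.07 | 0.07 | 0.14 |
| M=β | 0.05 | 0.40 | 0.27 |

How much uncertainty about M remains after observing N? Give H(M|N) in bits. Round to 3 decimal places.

Marginals: p(M) = (0.2800, 0.7200), p(N) = (0.1200, 0.4700, 0.4100).
H(M|N) = Σ p(N) · H(M|N=·).
  N=0: p=0.1200, H(M|N=0) = 0.9799
  N=1: p=0.4700, H(M|N=1) = 0.6072
  N=2: p=0.4100, H(M|N=2) = 0.9262
Weighted sum = 0.783 bits.

0.783 bits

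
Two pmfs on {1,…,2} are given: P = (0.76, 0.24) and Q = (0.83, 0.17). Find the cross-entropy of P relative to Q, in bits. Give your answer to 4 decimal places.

0.8178 bits

H(P,Q) = −Σ p·log₂ q.
  −0.76·log₂(0.83) = 0.20430
  −0.24·log₂(0.17) = 0.61353
H(P,Q) = 0.8178 bits.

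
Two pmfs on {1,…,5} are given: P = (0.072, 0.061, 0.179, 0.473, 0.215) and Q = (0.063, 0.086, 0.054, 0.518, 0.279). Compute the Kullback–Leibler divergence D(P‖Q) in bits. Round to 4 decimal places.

D(P‖Q) = Σ p·log₂(p/q).
  0.072·log₂(0.072/0.063) = 0.01387
  0.061·log₂(0.061/0.086) = -0.03023
  0.179·log₂(0.179/0.054) = 0.30948
  0.473·log₂(0.473/0.518) = -0.06202
  0.215·log₂(0.215/0.279) = -0.08082
D(P‖Q) = 0.1503 bits.

0.1503 bits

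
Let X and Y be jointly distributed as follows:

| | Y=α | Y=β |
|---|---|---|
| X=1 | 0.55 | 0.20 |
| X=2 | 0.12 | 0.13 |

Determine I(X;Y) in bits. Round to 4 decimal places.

0.0377 bits

Marginals: p(X) = (0.7500, 0.2500), p(Y) = (0.6700, 0.3300).
I(X;Y) = H(X) + H(Y) − H(X,Y).
H(X) = 0.8113, H(Y) = 0.9149, H(X,Y) = 1.6885.
I(X;Y) = 0.8113 + 0.9149 − 1.6885 = 0.0377 bits.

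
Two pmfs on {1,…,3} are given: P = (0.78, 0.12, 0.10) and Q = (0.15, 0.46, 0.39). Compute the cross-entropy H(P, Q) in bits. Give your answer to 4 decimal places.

H(P,Q) = −Σ p·log₂ q.
  −0.78·log₂(0.15) = 2.13483
  −0.12·log₂(0.46) = 0.13444
  −0.10·log₂(0.39) = 0.13585
H(P,Q) = 2.4051 bits.

2.4051 bits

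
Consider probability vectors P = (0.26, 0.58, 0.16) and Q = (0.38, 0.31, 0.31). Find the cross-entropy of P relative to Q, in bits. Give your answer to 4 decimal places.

1.6133 bits

H(P,Q) = −Σ p·log₂ q.
  −0.26·log₂(0.38) = 0.36294
  −0.58·log₂(0.31) = 0.98000
  −0.16·log₂(0.31) = 0.27035
H(P,Q) = 1.6133 bits.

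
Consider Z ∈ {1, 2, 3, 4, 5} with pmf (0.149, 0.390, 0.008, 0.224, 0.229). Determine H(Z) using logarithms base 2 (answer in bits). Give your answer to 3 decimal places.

H(Z) = −Σ p·log₂ p.
  −(0.149)·log₂(0.149) = 0.4092
  −(0.390)·log₂(0.390) = 0.5298
  −(0.008)·log₂(0.008) = 0.0557
  −(0.224)·log₂(0.224) = 0.4835
  −(0.229)·log₂(0.229) = 0.4870
Sum: 0.4092 + 0.5298 + 0.0557 + 0.4835 + 0.4870 = 1.965 bits.

1.965 bits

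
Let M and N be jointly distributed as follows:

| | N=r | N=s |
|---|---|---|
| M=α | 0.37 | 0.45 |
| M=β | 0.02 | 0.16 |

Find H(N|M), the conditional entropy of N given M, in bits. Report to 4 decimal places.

Marginals: p(M) = (0.8200, 0.1800), p(N) = (0.3900, 0.6100).
H(N|M) = Σ p(M) · H(N|M=·).
  M=α: p=0.8200, H(N|M=α) = 0.9931
  M=β: p=0.1800, H(N|M=β) = 0.5033
Weighted sum = 0.9049 bits.

0.9049 bits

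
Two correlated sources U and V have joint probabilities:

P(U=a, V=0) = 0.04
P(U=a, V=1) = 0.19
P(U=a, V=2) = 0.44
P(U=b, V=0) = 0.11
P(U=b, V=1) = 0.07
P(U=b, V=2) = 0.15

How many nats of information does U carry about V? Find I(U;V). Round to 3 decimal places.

0.061 nats

Marginals: p(U) = (0.6700, 0.3300), p(V) = (0.1500, 0.2600, 0.5900).
I(U;V) = Σ p(x,y)·ln[p(x,y)/(p(x)p(y))].
  (a,0): 0.04·ln(0.3980) = -0.0369
  (a,1): 0.19·ln(1.0907) = 0.0165
  (a,2): 0.44·ln(1.1131) = 0.0471
  (b,0): 0.11·ln(2.2222) = 0.0878
  (b,1): 0.07·ln(0.8159) = -0.0142
  (b,2): 0.15·ln(0.7704) = -0.0391
Sum = 0.061 nats.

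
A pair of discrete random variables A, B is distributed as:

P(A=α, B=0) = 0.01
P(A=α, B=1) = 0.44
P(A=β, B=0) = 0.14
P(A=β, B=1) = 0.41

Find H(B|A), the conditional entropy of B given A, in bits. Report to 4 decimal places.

0.5193 bits

Marginals: p(A) = (0.4500, 0.5500), p(B) = (0.1500, 0.8500).
H(B|A) = Σ p(A) · H(B|A=·).
  A=α: p=0.4500, H(B|A=α) = 0.1537
  A=β: p=0.5500, H(B|A=β) = 0.8184
Weighted sum = 0.5193 bits.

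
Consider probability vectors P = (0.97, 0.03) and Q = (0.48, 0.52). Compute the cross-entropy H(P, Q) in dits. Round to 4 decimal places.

0.3177 dits

H(P,Q) = −Σ p·log₁₀ q.
  −0.97·log₁₀(0.48) = 0.30920
  −0.03·log₁₀(0.52) = 0.00852
H(P,Q) = 0.3177 dits.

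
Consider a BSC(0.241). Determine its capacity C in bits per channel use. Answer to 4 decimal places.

Binary symmetric channel: C = 1 − h₂(ε) where h₂ is the binary entropy function.
h₂(0.241) = −0.241·log₂0.241 − 0.759·log₂0.759 = 0.7967.
C = 1 − 0.7967 = 0.2033 bits per channel use.

0.2033 bits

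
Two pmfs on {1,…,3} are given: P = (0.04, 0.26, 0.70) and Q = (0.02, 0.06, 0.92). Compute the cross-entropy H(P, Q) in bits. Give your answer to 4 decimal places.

1.3653 bits

H(P,Q) = −Σ p·log₂ q.
  −0.04·log₂(0.02) = 0.22575
  −0.26·log₂(0.06) = 1.05531
  −0.70·log₂(0.92) = 0.08421
H(P,Q) = 1.3653 bits.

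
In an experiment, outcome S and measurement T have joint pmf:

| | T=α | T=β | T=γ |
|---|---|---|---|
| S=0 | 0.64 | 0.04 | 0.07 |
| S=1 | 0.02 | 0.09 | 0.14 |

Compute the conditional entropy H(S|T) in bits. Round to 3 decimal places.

0.438 bits

Marginals: p(S) = (0.7500, 0.2500), p(T) = (0.6600, 0.1300, 0.2100).
H(S|T) = Σ p(T) · H(S|T=·).
  T=α: p=0.6600, H(S|T=α) = 0.1959
  T=β: p=0.1300, H(S|T=β) = 0.8905
  T=γ: p=0.2100, H(S|T=γ) = 0.9183
Weighted sum = 0.438 bits.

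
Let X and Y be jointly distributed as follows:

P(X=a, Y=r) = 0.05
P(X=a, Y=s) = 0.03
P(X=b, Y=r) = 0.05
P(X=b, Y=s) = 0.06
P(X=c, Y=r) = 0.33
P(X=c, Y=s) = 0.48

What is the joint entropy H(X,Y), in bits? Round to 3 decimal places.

H(X,Y) = −Σ p(x,y)·log₂ p(x,y) over all 6 cells.
  cell (a,r): −0.05·log₂0.05 = 0.2161
  cell (a,s): −0.03·log₂0.03 = 0.1518
  cell (b,r): −0.05·log₂0.05 = 0.2161
  cell (b,s): −0.06·log₂0.06 = 0.2435
  cell (c,r): −0.33·log₂0.33 = 0.5278
  cell (c,s): −0.48·log₂0.48 = 0.5083
Sum = 1.864 bits.

1.864 bits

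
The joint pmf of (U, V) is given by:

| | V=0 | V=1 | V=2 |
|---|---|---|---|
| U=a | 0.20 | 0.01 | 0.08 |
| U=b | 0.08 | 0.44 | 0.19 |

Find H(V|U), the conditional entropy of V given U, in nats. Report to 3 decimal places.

Chain rule: H(V|U) = H(U,V) − H(U).
Marginals: p(U) = (0.2900, 0.7100), p(V) = (0.2800, 0.4500, 0.2700).
H(U,V) = 1.4488 nats; H(U) = 0.6022 nats.
H(V|U) = 1.4488 − 0.6022 = 0.847 nats.

0.847 nats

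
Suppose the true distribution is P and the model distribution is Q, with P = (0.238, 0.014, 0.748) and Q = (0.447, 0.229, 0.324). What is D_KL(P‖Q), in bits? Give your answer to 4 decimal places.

0.6300 bits

D(P‖Q) = Σ p·log₂(p/q).
  0.238·log₂(0.238/0.447) = -0.21642
  0.014·log₂(0.014/0.229) = -0.05645
  0.748·log₂(0.748/0.324) = 0.90287
D(P‖Q) = 0.6300 bits.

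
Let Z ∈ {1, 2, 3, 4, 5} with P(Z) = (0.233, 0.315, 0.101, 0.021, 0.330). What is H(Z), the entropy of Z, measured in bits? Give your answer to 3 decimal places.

H(Z) = −Σ p·log₂ p.
  −(0.233)·log₂(0.233) = 0.4897
  −(0.315)·log₂(0.315) = 0.5250
  −(0.101)·log₂(0.101) = 0.3341
  −(0.021)·log₂(0.021) = 0.1170
  −(0.330)·log₂(0.330) = 0.5278
Sum: 0.4897 + 0.5250 + 0.3341 + 0.1170 + 0.5278 = 1.994 bits.

1.994 bits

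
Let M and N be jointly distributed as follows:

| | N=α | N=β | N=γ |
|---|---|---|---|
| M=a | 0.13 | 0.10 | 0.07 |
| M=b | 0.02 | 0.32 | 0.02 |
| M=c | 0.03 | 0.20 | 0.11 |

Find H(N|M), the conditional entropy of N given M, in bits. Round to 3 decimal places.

1.121 bits

Chain rule: H(N|M) = H(M,N) − H(M).
Marginals: p(M) = (0.3000, 0.3600, 0.3400), p(N) = (0.1800, 0.6200, 0.2000).
H(M,N) = 2.7016 bits; H(M) = 1.5809 bits.
H(N|M) = 2.7016 − 1.5809 = 1.121 bits.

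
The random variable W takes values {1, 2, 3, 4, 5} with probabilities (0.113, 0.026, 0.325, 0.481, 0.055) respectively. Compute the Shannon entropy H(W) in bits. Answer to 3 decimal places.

H(W) = −Σ p·log₂ p.
  −(0.113)·log₂(0.113) = 0.3555
  −(0.026)·log₂(0.026) = 0.1369
  −(0.325)·log₂(0.325) = 0.5270
  −(0.481)·log₂(0.481) = 0.5079
  −(0.055)·log₂(0.055) = 0.2301
Sum: 0.3555 + 0.1369 + 0.5270 + 0.5079 + 0.2301 = 1.757 bits.

1.757 bits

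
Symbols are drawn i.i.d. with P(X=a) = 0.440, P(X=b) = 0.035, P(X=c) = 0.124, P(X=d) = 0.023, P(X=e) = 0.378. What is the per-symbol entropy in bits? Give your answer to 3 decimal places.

H(X) = −Σ p·log₂ p.
  −(0.440)·log₂(0.440) = 0.5211
  −(0.035)·log₂(0.035) = 0.1693
  −(0.124)·log₂(0.124) = 0.3734
  −(0.023)·log₂(0.023) = 0.1252
  −(0.378)·log₂(0.378) = 0.5305
Sum: 0.5211 + 0.1693 + 0.3734 + 0.1252 + 0.5305 = 1.720 bits.

1.720 bits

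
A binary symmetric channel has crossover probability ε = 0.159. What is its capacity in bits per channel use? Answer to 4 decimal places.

Binary symmetric channel: C = 1 − h₂(ε) where h₂ is the binary entropy function.
h₂(0.159) = −0.159·log₂0.159 − 0.841·log₂0.841 = 0.6319.
C = 1 − 0.6319 = 0.3681 bits per channel use.

0.3681 bits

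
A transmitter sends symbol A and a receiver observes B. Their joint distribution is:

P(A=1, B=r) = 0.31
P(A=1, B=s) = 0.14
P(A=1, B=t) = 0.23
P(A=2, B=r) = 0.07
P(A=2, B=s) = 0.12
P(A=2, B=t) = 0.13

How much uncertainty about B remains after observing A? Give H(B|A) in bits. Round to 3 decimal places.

Marginals: p(A) = (0.6800, 0.3200), p(B) = (0.3800, 0.2600, 0.3600).
H(B|A) = Σ p(A) · H(B|A=·).
  A=1: p=0.6800, H(B|A=1) = 1.5150
  A=2: p=0.3200, H(B|A=2) = 1.5382
Weighted sum = 1.522 bits.

1.522 bits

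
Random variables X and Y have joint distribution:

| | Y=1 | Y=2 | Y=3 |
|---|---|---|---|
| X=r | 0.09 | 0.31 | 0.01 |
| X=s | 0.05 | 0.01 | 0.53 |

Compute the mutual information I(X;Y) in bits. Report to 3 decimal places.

Marginals: p(X) = (0.4100, 0.5900), p(Y) = (0.1400, 0.3200, 0.5400).
I(X;Y) = H(X) + H(Y) − H(X,Y).
H(X) = 0.9765, H(Y) = 1.4032, H(X,Y) = 1.6709.
I(X;Y) = 0.9765 + 1.4032 − 1.6709 = 0.709 bits.

0.709 bits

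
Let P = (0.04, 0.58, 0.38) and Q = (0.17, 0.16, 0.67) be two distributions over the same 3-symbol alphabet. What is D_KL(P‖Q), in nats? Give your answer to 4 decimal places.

0.4736 nats

D(P‖Q) = Σ p·ln(p/q).
  0.04·ln(0.04/0.17) = -0.05788
  0.58·ln(0.58/0.16) = 0.74696
  0.38·ln(0.38/0.67) = -0.21550
D(P‖Q) = 0.4736 nats.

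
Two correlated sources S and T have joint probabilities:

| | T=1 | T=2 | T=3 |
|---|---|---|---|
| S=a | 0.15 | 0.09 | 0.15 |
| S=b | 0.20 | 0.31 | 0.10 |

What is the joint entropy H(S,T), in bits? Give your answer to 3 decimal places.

2.454 bits

H(S,T) = −Σ p(x,y)·log₂ p(x,y) over all 6 cells.
  cell (a,1): −0.15·log₂0.15 = 0.4105
  cell (a,2): −0.09·log₂0.09 = 0.3127
  cell (a,3): −0.15·log₂0.15 = 0.4105
  cell (b,1): −0.20·log₂0.20 = 0.4644
  cell (b,2): −0.31·log₂0.31 = 0.5238
  cell (b,3): −0.10·log₂0.10 = 0.3322
Sum = 2.454 bits.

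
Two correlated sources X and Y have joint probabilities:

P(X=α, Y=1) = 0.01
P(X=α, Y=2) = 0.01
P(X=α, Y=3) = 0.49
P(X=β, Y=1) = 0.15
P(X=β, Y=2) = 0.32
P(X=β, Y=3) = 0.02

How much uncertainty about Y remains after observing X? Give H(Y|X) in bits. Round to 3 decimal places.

Chain rule: H(Y|X) = H(X,Y) − H(X).
Marginals: p(X) = (0.5100, 0.4900), p(Y) = (0.1600, 0.3300, 0.5100).
H(X,Y) = 1.6866 bits; H(X) = 0.9997 bits.
H(Y|X) = 1.6866 − 0.9997 = 0.687 bits.

0.687 bits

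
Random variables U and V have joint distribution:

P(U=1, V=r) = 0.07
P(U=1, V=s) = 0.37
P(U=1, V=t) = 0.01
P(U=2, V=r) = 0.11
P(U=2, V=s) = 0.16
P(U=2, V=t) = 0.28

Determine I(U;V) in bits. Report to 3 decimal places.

Marginals: p(U) = (0.4500, 0.5500), p(V) = (0.1800, 0.5300, 0.2900).
I(U;V) = H(U) + H(V) − H(U,V).
H(U) = 0.9928, H(V) = 1.4487, H(U,V) = 2.1532.
I(U;V) = 0.9928 + 1.4487 − 2.1532 = 0.288 bits.

0.288 bits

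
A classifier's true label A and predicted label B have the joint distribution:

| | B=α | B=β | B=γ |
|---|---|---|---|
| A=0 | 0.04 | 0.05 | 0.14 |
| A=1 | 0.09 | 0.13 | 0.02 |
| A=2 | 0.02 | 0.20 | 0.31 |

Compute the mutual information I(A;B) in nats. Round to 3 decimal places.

0.147 nats

Marginals: p(A) = (0.2300, 0.2400, 0.5300), p(B) = (0.1500, 0.3800, 0.4700).
I(A;B) = H(A) + H(B) − H(A,B).
H(A) = 1.0170, H(B) = 1.0071, H(A,B) = 1.8772.
I(A;B) = 1.0170 + 1.0071 − 1.8772 = 0.147 nats.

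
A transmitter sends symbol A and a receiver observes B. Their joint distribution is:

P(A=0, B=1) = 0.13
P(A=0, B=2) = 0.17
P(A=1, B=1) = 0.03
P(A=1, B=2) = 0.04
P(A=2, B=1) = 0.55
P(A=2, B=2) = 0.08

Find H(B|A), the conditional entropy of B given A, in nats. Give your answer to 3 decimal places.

Marginals: p(A) = (0.3000, 0.0700, 0.6300), p(B) = (0.7100, 0.2900).
H(B|A) = Σ p(A) · H(B|A=·).
  A=0: p=0.3000, H(B|A=0) = 0.6842
  A=1: p=0.0700, H(B|A=1) = 0.6829
  A=2: p=0.6300, H(B|A=2) = 0.3806
Weighted sum = 0.493 nats.

0.493 nats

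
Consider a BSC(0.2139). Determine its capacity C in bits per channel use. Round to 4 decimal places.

Binary symmetric channel: C = 1 − h₂(ε) where h₂ is the binary entropy function.
h₂(0.2139) = −0.2139·log₂0.2139 − 0.7861·log₂0.7861 = 0.7489.
C = 1 − 0.7489 = 0.2511 bits per channel use.

0.2511 bits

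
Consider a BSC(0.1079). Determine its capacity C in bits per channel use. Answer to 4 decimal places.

0.5065 bits

Binary symmetric channel: C = 1 − h₂(ε) where h₂ is the binary entropy function.
h₂(0.1079) = −0.1079·log₂0.1079 − 0.8921·log₂0.8921 = 0.4935.
C = 1 − 0.4935 = 0.5065 bits per channel use.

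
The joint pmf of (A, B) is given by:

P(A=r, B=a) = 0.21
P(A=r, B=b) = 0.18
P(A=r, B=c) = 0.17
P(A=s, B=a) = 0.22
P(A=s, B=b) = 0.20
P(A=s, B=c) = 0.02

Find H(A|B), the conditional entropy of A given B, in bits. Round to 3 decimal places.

0.901 bits

Chain rule: H(A|B) = H(A,B) − H(B).
Marginals: p(A) = (0.5600, 0.4400), p(B) = (0.4300, 0.3800, 0.1900).
H(A,B) = 2.4106 bits; H(B) = 1.5092 bits.
H(A|B) = 2.4106 − 1.5092 = 0.901 bits.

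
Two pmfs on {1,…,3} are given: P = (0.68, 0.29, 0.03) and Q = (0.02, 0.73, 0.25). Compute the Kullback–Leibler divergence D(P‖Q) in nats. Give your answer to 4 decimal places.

2.0666 nats

D(P‖Q) = Σ p·ln(p/q).
  0.68·ln(0.68/0.02) = 2.39793
  0.29·ln(0.29/0.73) = -0.26772
  0.03·ln(0.03/0.25) = -0.06361
D(P‖Q) = 2.0666 nats.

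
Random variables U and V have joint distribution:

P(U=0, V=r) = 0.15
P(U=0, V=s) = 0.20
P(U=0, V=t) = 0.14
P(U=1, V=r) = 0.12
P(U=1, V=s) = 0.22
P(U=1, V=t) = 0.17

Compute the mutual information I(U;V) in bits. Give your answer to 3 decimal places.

0.005 bits

Marginals: p(U) = (0.4900, 0.5100), p(V) = (0.2700, 0.4200, 0.3100).
I(U;V) = Σ p(x,y)·log₂[p(x,y)/(p(x)p(y))].
  (0,r): 0.15·log₂(1.1338) = 0.0272
  (0,s): 0.20·log₂(0.9718) = -0.0082
  (0,t): 0.14·log₂(0.9217) = -0.0165
  (1,r): 0.12·log₂(0.8715) = -0.0238
  (1,s): 0.22·log₂(1.0271) = 0.0085
  (1,t): 0.17·log₂(1.0753) = 0.0178
Sum = 0.005 bits.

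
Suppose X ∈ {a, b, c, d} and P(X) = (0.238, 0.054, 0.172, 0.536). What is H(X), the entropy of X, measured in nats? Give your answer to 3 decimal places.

H(X) = −Σ p·ln p.
  −(0.238)·ln(0.238) = 0.3416
  −(0.054)·ln(0.054) = 0.1576
  −(0.172)·ln(0.172) = 0.3028
  −(0.536)·ln(0.536) = 0.3343
Sum: 0.3416 + 0.1576 + 0.3028 + 0.3343 = 1.136 nats.

1.136 nats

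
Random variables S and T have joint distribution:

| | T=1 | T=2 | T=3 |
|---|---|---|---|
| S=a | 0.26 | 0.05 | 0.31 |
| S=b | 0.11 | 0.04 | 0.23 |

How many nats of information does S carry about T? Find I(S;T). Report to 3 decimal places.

Marginals: p(S) = (0.6200, 0.3800), p(T) = (0.3700, 0.0900, 0.5400).
I(S;T) = Σ p(x,y)·ln[p(x,y)/(p(x)p(y))].
  (a,1): 0.26·ln(1.1334) = 0.0326
  (a,2): 0.05·ln(0.8961) = -0.0055
  (a,3): 0.31·ln(0.9259) = -0.0239
  (b,1): 0.11·ln(0.7824) = -0.0270
  (b,2): 0.04·ln(1.1696) = 0.0063
  (b,3): 0.23·ln(1.1209) = 0.0262
Sum = 0.009 nats.

0.009 nats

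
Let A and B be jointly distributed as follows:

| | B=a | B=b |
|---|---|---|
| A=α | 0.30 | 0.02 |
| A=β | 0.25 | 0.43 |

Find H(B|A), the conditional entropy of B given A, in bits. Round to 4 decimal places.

Chain rule: H(B|A) = H(A,B) − H(A).
Marginals: p(A) = (0.3200, 0.6800), p(B) = (0.5500, 0.4500).
H(A,B) = 1.6575 bits; H(A) = 0.9044 bits.
H(B|A) = 1.6575 − 0.9044 = 0.7531 bits.

0.7531 bits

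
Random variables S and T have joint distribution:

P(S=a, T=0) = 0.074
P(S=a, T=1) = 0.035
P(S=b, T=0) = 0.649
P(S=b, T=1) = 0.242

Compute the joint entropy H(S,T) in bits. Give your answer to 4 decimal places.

1.3474 bits

H(S,T) = −Σ p(x,y)·log₂ p(x,y) over all 4 cells.
  cell (a,0): −0.074·log₂0.074 = 0.27797
  cell (a,1): −0.035·log₂0.035 = 0.16928
  cell (b,0): −0.649·log₂0.649 = 0.40479
  cell (b,1): −0.242·log₂0.242 = 0.49535
Sum = 1.3474 bits.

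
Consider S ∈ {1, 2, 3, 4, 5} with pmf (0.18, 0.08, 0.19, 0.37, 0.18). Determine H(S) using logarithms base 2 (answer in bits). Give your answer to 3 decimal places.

H(S) = −Σ p·log₂ p.
  −(0.18)·log₂(0.18) = 0.4453
  −(0.08)·log₂(0.08) = 0.2915
  −(0.19)·log₂(0.19) = 0.4552
  −(0.37)·log₂(0.37) = 0.5307
  −(0.18)·log₂(0.18) = 0.4453
Sum: 0.4453 + 0.2915 + 0.4552 + 0.5307 + 0.4453 = 2.168 bits.

2.168 bits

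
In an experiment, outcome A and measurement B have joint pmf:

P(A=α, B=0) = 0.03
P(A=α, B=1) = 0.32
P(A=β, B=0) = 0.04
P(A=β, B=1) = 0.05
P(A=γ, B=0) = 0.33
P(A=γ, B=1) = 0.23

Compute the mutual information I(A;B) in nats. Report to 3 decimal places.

Marginals: p(A) = (0.3500, 0.0900, 0.5600), p(B) = (0.4000, 0.6000).
I(A;B) = H(A) + H(B) − H(A,B).
H(A) = 0.9089, H(B) = 0.6730, H(A,B) = 1.4522.
I(A;B) = 0.9089 + 0.6730 − 1.4522 = 0.130 nats.

0.130 nats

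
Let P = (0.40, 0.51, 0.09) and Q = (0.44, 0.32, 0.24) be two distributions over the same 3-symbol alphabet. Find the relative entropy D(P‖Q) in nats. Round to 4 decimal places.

D(P‖Q) = Σ p·ln(p/q).
  0.40·ln(0.40/0.44) = -0.03812
  0.51·ln(0.51/0.32) = 0.23771
  0.09·ln(0.09/0.24) = -0.08827
D(P‖Q) = 0.1113 nats.

0.1113 nats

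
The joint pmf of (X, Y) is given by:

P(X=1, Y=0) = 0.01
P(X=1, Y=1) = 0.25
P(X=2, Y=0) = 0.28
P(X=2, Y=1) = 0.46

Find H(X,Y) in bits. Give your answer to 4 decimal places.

1.5960 bits

H(X,Y) = −Σ p(x,y)·log₂ p(x,y) over all 4 cells.
  cell (1,0): −0.01·log₂0.01 = 0.06644
  cell (1,1): −0.25·log₂0.25 = 0.50000
  cell (2,0): −0.28·log₂0.28 = 0.51422
  cell (2,1): −0.46·log₂0.46 = 0.51534
Sum = 1.5960 bits.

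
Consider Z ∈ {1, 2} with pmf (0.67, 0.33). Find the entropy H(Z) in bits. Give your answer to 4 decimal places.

0.9149 bits

H(Z) = −Σ p·log₂ p.
  −(0.67)·log₂(0.67) = 0.38710
  −(0.33)·log₂(0.33) = 0.52782
Sum: 0.38710 + 0.52782 = 0.9149 bits.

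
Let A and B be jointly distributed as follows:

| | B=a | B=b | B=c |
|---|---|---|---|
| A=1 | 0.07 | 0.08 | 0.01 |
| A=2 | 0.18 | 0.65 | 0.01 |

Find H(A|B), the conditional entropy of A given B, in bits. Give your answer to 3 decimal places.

Chain rule: H(A|B) = H(A,B) − H(B).
Marginals: p(A) = (0.1600, 0.8400), p(B) = (0.2500, 0.7300, 0.0200).
H(A,B) = 1.5422 bits; H(B) = 0.9443 bits.
H(A|B) = 1.5422 − 0.9443 = 0.598 bits.

0.598 bits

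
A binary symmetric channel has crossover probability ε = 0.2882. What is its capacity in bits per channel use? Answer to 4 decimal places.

0.1336 bits

Binary symmetric channel: C = 1 − h₂(ε) where h₂ is the binary entropy function.
h₂(0.2882) = −0.2882·log₂0.2882 − 0.7118·log₂0.7118 = 0.8664.
C = 1 − 0.8664 = 0.1336 bits per channel use.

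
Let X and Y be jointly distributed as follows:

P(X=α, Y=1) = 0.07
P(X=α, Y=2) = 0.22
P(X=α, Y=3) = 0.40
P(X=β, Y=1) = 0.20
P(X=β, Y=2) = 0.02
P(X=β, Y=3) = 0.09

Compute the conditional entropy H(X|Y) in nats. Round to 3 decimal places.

Marginals: p(X) = (0.6900, 0.3100), p(Y) = (0.2700, 0.2400, 0.4900).
H(X|Y) = Σ p(Y) · H(X|Y=·).
  Y=1: p=0.2700, H(X|Y=1) = 0.5723
  Y=2: p=0.2400, H(X|Y=2) = 0.2868
  Y=3: p=0.4900, H(X|Y=3) = 0.4769
Weighted sum = 0.457 nats.

0.457 nats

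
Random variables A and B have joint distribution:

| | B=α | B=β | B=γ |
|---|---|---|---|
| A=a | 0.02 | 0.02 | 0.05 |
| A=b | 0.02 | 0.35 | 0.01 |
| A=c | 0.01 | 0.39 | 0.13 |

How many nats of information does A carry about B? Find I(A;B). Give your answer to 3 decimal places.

0.118 nats

Marginals: p(A) = (0.0900, 0.3800, 0.5300), p(B) = (0.0500, 0.7600, 0.1900).
I(A;B) = Σ p(x,y)·ln[p(x,y)/(p(x)p(y))].
  (a,α): 0.02·ln(4.4444) = 0.0298
  (a,β): 0.02·ln(0.2924) = -0.0246
  (a,γ): 0.05·ln(2.9240) = 0.0536
  (b,α): 0.02·ln(1.0526) = 0.0010
  (b,β): 0.35·ln(1.2119) = 0.0673
  (b,γ): 0.01·ln(0.1385) = -0.0198
  (c,α): 0.01·ln(0.3774) = -0.0097
  (c,β): 0.39·ln(0.9682) = -0.0126
  (c,γ): 0.13·ln(1.2910) = 0.0332
Sum = 0.118 nats.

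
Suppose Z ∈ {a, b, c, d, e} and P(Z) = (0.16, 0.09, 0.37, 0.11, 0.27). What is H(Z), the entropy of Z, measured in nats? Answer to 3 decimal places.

H(Z) = −Σ p·ln p.
  −(0.16)·ln(0.16) = 0.2932
  −(0.09)·ln(0.09) = 0.2167
  −(0.37)·ln(0.37) = 0.3679
  −(0.11)·ln(0.11) = 0.2428
  −(0.27)·ln(0.27) = 0.3535
Sum: 0.2932 + 0.2167 + 0.3679 + 0.2428 + 0.3535 = 1.474 nats.

1.474 nats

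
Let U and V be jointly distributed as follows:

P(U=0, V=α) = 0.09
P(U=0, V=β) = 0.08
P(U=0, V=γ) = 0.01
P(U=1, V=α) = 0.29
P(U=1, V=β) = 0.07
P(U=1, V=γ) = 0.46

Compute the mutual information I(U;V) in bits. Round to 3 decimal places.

0.161 bits

Marginals: p(U) = (0.1800, 0.8200), p(V) = (0.3800, 0.1500, 0.4700).
I(U;V) = Σ p(x,y)·log₂[p(x,y)/(p(x)p(y))].
  (0,α): 0.09·log₂(1.3158) = 0.0356
  (0,β): 0.08·log₂(2.9630) = 0.1254
  (0,γ): 0.01·log₂(0.1182) = -0.0308
  (1,α): 0.29·log₂(0.9307) = -0.0301
  (1,β): 0.07·log₂(0.5691) = -0.0569
  (1,γ): 0.46·log₂(1.1936) = 0.1174
Sum = 0.161 bits.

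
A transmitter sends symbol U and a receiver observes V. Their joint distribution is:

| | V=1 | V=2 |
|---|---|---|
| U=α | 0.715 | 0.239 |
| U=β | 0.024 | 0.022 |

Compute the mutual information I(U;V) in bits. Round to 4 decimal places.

Marginals: p(U) = (0.9540, 0.0460), p(V) = (0.7390, 0.2610).
I(U;V) = Σ p(x,y)·log₂[p(x,y)/(p(x)p(y))].
  (α,1): 0.715·log₂(1.0142) = 0.01452
  (α,2): 0.239·log₂(0.9599) = -0.01412
  (β,1): 0.024·log₂(0.7060) = -0.01205
  (β,2): 0.022·log₂(1.8324) = 0.01922
Sum = 0.0076 bits.

0.0076 bits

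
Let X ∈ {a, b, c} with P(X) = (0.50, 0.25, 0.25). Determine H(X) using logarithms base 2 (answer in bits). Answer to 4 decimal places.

H(X) = −Σ p·log₂ p.
  −(0.50)·log₂(0.50) = 0.50000
  −(0.25)·log₂(0.25) = 0.50000
  −(0.25)·log₂(0.25) = 0.50000
Sum: 0.50000 + 0.50000 + 0.50000 = 1.5000 bits.

1.5000 bits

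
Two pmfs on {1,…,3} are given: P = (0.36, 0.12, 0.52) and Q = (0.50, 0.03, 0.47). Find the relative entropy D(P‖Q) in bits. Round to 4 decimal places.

0.1452 bits

D(P‖Q) = Σ p·log₂(p/q).
  0.36·log₂(0.36/0.50) = -0.17062
  0.12·log₂(0.12/0.03) = 0.24000
  0.52·log₂(0.52/0.47) = 0.07584
D(P‖Q) = 0.1452 bits.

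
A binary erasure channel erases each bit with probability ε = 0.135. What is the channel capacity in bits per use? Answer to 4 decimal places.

Binary erasure channel: capacity C = 1 − ε.
C = 1 − 0.135 = 0.8650 bits per channel use.

0.8650 bits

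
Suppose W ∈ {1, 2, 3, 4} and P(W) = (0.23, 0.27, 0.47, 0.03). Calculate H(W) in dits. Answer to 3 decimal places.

H(W) = −Σ p·log₁₀ p.
  −(0.23)·log₁₀(0.23) = 0.1468
  −(0.27)·log₁₀(0.27) = 0.1535
  −(0.47)·log₁₀(0.47) = 0.1541
  −(0.03)·log₁₀(0.03) = 0.0457
Sum: 0.1468 + 0.1535 + 0.1541 + 0.0457 = 0.500 dits.

0.500 dits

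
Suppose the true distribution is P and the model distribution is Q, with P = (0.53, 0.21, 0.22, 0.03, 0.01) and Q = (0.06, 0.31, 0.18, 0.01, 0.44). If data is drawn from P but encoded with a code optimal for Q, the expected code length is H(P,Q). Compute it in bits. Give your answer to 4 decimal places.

3.2615 bits

H(P,Q) = −Σ p·log₂ q.
  −0.53·log₂(0.06) = 2.15121
  −0.21·log₂(0.31) = 0.35483
  −0.22·log₂(0.18) = 0.54426
  −0.03·log₂(0.01) = 0.19932
  −0.01·log₂(0.44) = 0.01184
H(P,Q) = 3.2615 bits.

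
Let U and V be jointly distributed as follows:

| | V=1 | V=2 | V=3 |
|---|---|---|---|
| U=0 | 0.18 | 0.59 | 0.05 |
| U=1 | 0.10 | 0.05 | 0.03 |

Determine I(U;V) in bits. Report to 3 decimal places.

Marginals: p(U) = (0.8200, 0.1800), p(V) = (0.2800, 0.6400, 0.0800).
I(U;V) = Σ p(x,y)·log₂[p(x,y)/(p(x)p(y))].
  (0,1): 0.18·log₂(0.7840) = -0.0632
  (0,2): 0.59·log₂(1.1242) = 0.0997
  (0,3): 0.05·log₂(0.7622) = -0.0196
  (1,1): 0.10·log₂(1.9841) = 0.0989
  (1,2): 0.05·log₂(0.4340) = -0.0602
  (1,3): 0.03·log₂(2.0833) = 0.0318
Sum = 0.087 bits.

0.087 bits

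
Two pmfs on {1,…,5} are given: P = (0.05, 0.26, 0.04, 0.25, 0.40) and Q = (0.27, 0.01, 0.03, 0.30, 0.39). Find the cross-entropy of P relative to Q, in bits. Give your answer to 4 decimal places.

3.0018 bits

H(P,Q) = −Σ p·log₂ q.
  −0.05·log₂(0.27) = 0.09445
  −0.26·log₂(0.01) = 1.72740
  −0.04·log₂(0.03) = 0.20236
  −0.25·log₂(0.30) = 0.43424
  −0.40·log₂(0.39) = 0.54338
H(P,Q) = 3.0018 bits.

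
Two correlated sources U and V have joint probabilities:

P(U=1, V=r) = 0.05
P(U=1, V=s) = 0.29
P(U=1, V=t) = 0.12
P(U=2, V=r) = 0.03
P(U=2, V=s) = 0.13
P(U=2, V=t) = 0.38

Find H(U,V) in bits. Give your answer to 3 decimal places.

2.166 bits

H(U,V) = −Σ p(x,y)·log₂ p(x,y) over all 6 cells.
  cell (1,r): −0.05·log₂0.05 = 0.2161
  cell (1,s): −0.29·log₂0.29 = 0.5179
  cell (1,t): −0.12·log₂0.12 = 0.3671
  cell (2,r): −0.03·log₂0.03 = 0.1518
  cell (2,s): −0.13·log₂0.13 = 0.3826
  cell (2,t): −0.38·log₂0.38 = 0.5305
Sum = 2.166 bits.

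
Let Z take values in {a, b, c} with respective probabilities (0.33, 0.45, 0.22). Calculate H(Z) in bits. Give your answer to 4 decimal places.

1.5268 bits

H(Z) = −Σ p·log₂ p.
  −(0.33)·log₂(0.33) = 0.52782
  −(0.45)·log₂(0.45) = 0.51840
  −(0.22)·log₂(0.22) = 0.48057
Sum: 0.52782 + 0.51840 + 0.48057 = 1.5268 bits.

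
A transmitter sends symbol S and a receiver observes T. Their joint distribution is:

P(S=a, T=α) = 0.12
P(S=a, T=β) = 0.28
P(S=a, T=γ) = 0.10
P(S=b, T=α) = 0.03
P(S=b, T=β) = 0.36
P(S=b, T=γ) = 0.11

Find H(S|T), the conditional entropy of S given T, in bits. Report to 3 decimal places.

Marginals: p(S) = (0.5000, 0.5000), p(T) = (0.1500, 0.6400, 0.2100).
H(S|T) = Σ p(T) · H(S|T=·).
  T=α: p=0.1500, H(S|T=α) = 0.7219
  T=β: p=0.6400, H(S|T=β) = 0.9887
  T=γ: p=0.2100, H(S|T=γ) = 0.9984
Weighted sum = 0.951 bits.

0.951 bits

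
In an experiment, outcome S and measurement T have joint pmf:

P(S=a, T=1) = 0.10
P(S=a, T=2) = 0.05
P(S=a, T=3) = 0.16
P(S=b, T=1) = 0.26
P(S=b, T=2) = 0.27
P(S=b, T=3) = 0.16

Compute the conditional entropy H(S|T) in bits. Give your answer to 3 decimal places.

0.827 bits

Chain rule: H(S|T) = H(S,T) − H(T).
Marginals: p(S) = (0.3100, 0.6900), p(T) = (0.3600, 0.3200, 0.3200).
H(S,T) = 2.4096 bits; H(T) = 1.5827 bits.
H(S|T) = 2.4096 − 1.5827 = 0.827 bits.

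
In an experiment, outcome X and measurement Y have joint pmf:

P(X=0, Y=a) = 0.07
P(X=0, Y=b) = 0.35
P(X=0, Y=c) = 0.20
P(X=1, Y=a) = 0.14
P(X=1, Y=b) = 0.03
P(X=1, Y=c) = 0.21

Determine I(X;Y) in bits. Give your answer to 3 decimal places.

Marginals: p(X) = (0.6200, 0.3800), p(Y) = (0.2100, 0.3800, 0.4100).
I(X;Y) = Σ p(x,y)·log₂[p(x,y)/(p(x)p(y))].
  (0,a): 0.07·log₂(0.5376) = -0.0627
  (0,b): 0.35·log₂(1.4856) = 0.1999
  (0,c): 0.20·log₂(0.7868) = -0.0692
  (1,a): 0.14·log₂(1.7544) = 0.1135
  (1,b): 0.03·log₂(0.2078) = -0.0680
  (1,c): 0.21·log₂(1.3479) = 0.0904
Sum = 0.204 bits.

0.204 bits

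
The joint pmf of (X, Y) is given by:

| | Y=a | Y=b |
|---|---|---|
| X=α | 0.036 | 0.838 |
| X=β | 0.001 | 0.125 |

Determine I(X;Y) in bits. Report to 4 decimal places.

Marginals: p(X) = (0.8740, 0.1260), p(Y) = (0.0370, 0.9630).
I(X;Y) = Σ p(x,y)·log₂[p(x,y)/(p(x)p(y))].
  (α,a): 0.036·log₂(1.1132) = 0.00557
  (α,b): 0.838·log₂(0.9956) = -0.00527
  (β,a): 0.001·log₂(0.2145) = -0.00222
  (β,b): 0.125·log₂(1.0302) = 0.00536
Sum = 0.0034 bits.

0.0034 bits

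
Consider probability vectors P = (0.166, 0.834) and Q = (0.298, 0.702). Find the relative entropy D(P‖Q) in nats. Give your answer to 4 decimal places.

0.0466 nats

D(P‖Q) = Σ p·ln(p/q).
  0.166·ln(0.166/0.298) = -0.09713
  0.834·ln(0.834/0.702) = 0.14370
D(P‖Q) = 0.0466 nats.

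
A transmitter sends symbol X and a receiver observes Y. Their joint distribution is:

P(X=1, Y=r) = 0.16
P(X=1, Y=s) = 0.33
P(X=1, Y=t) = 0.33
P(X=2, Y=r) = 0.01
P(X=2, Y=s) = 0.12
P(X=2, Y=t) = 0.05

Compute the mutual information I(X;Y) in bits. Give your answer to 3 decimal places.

0.035 bits

Marginals: p(X) = (0.8200, 0.1800), p(Y) = (0.1700, 0.4500, 0.3800).
I(X;Y) = Σ p(x,y)·log₂[p(x,y)/(p(x)p(y))].
  (1,r): 0.16·log₂(1.1478) = 0.0318
  (1,s): 0.33·log₂(0.8943) = -0.0532
  (1,t): 0.33·log₂(1.0591) = 0.0273
  (2,r): 0.01·log₂(0.3268) = -0.0161
  (2,s): 0.12·log₂(1.4815) = 0.0680
  (2,t): 0.05·log₂(0.7310) = -0.0226
Sum = 0.035 bits.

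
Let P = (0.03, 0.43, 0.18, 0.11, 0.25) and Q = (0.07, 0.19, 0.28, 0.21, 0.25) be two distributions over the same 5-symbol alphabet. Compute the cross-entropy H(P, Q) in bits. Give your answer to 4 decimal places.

H(P,Q) = −Σ p·log₂ q.
  −0.03·log₂(0.07) = 0.11510
  −0.43·log₂(0.19) = 1.03025
  −0.18·log₂(0.28) = 0.33057
  −0.11·log₂(0.21) = 0.24767
  −0.25·log₂(0.25) = 0.50000
H(P,Q) = 2.2236 bits.

2.2236 bits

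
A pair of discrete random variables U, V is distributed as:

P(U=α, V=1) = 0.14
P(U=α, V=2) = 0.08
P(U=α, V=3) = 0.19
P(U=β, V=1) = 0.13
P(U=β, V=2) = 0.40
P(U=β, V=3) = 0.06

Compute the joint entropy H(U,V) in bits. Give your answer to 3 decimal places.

H(U,V) = −Σ p(x,y)·log₂ p(x,y) over all 6 cells.
  cell (α,1): −0.14·log₂0.14 = 0.3971
  cell (α,2): −0.08·log₂0.08 = 0.2915
  cell (α,3): −0.19·log₂0.19 = 0.4552
  cell (β,1): −0.13·log₂0.13 = 0.3826
  cell (β,2): −0.40·log₂0.40 = 0.5288
  cell (β,3): −0.06·log₂0.06 = 0.2435
Sum = 2.299 bits.

2.299 bits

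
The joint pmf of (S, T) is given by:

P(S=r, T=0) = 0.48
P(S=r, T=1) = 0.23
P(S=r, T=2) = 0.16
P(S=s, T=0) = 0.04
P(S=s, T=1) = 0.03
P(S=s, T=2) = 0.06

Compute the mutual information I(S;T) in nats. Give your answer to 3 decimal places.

Marginals: p(S) = (0.8700, 0.1300), p(T) = (0.5200, 0.2600, 0.2200).
I(S;T) = Σ p(x,y)·ln[p(x,y)/(p(x)p(y))].
  (r,0): 0.48·ln(1.0610) = 0.0284
  (r,1): 0.23·ln(1.0168) = 0.0038
  (r,2): 0.16·ln(0.8359) = -0.0287
  (s,0): 0.04·ln(0.5917) = -0.0210
  (s,1): 0.03·ln(0.8876) = -0.0036
  (s,2): 0.06·ln(2.0979) = 0.0445
Sum = 0.023 nats.

0.023 nats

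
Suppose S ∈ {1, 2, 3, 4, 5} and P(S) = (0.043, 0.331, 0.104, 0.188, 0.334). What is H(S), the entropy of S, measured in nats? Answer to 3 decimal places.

1.417 nats

H(S) = −Σ p·ln p.
  −(0.043)·ln(0.043) = 0.1353
  −(0.331)·ln(0.331) = 0.3660
  −(0.104)·ln(0.104) = 0.2354
  −(0.188)·ln(0.188) = 0.3142
  −(0.334)·ln(0.334) = 0.3663
Sum: 0.1353 + 0.3660 + 0.2354 + 0.3142 + 0.3663 = 1.417 nats.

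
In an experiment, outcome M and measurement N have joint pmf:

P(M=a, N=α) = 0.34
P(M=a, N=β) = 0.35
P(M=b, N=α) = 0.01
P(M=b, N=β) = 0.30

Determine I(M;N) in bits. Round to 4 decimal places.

0.1804 bits

Marginals: p(M) = (0.6900, 0.3100), p(N) = (0.3500, 0.6500).
I(M;N) = Σ p(x,y)·log₂[p(x,y)/(p(x)p(y))].
  (a,α): 0.34·log₂(1.4079) = 0.16779
  (a,β): 0.35·log₂(0.7804) = -0.12521
  (b,α): 0.01·log₂(0.0922) = -0.03440
  (b,β): 0.30·log₂(1.4888) = 0.17225
Sum = 0.1804 bits.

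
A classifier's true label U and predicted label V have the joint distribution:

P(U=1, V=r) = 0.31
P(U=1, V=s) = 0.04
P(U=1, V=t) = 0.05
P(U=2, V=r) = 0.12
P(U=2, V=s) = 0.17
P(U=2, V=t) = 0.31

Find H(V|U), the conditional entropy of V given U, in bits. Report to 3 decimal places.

Chain rule: H(V|U) = H(U,V) − H(U).
Marginals: p(U) = (0.4000, 0.6000), p(V) = (0.4300, 0.2100, 0.3600).
H(U,V) = 2.2511 bits; H(U) = 0.9710 bits.
H(V|U) = 2.2511 − 0.9710 = 1.280 bits.

1.280 bits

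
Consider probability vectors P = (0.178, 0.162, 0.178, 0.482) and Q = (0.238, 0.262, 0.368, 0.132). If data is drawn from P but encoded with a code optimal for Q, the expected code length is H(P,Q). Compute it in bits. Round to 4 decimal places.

2.3465 bits

H(P,Q) = −Σ p·log₂ q.
  −0.178·log₂(0.238) = 0.36863
  −0.162·log₂(0.262) = 0.31304
  −0.178·log₂(0.368) = 0.25672
  −0.482·log₂(0.132) = 1.40811
H(P,Q) = 2.3465 bits.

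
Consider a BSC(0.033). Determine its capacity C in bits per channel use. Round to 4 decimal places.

Binary symmetric channel: C = 1 − h₂(ε) where h₂ is the binary entropy function.
h₂(0.033) = −0.033·log₂0.033 − 0.967·log₂0.967 = 0.2092.
C = 1 − 0.2092 = 0.7908 bits per channel use.

0.7908 bits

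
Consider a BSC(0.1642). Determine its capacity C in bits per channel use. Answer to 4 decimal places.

Binary symmetric channel: C = 1 − h₂(ε) where h₂ is the binary entropy function.
h₂(0.1642) = −0.1642·log₂0.1642 − 0.8358·log₂0.8358 = 0.6443.
C = 1 − 0.6443 = 0.3557 bits per channel use.

0.3557 bits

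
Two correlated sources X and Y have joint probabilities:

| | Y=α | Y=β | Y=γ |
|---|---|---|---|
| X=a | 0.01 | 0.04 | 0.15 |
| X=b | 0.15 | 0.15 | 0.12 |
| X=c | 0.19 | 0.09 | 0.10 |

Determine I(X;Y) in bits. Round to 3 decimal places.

0.145 bits

Marginals: p(X) = (0.2000, 0.4200, 0.3800), p(Y) = (0.3500, 0.2800, 0.3700).
I(X;Y) = H(X) + H(Y) − H(X,Y).
H(X) = 1.5205, H(Y) = 1.5751, H(X,Y) = 2.9510.
I(X;Y) = 1.5205 + 1.5751 − 2.9510 = 0.145 bits.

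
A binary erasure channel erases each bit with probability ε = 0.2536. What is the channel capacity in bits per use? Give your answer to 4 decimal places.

0.7464 bits

Binary erasure channel: capacity C = 1 − ε.
C = 1 − 0.2536 = 0.7464 bits per channel use.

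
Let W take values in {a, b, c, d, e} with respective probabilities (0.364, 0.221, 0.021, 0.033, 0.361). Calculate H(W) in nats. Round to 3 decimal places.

1.263 nats

H(W) = −Σ p·ln p.
  −(0.364)·ln(0.364) = 0.3679
  −(0.221)·ln(0.221) = 0.3336
  −(0.021)·ln(0.021) = 0.0811
  −(0.033)·ln(0.033) = 0.1126
  −(0.361)·ln(0.361) = 0.3678
Sum: 0.3679 + 0.3336 + 0.0811 + 0.1126 + 0.3678 = 1.263 nats.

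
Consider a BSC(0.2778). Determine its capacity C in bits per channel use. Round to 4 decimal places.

0.1476 bits

Binary symmetric channel: C = 1 − h₂(ε) where h₂ is the binary entropy function.
h₂(0.2778) = −0.2778·log₂0.2778 − 0.7222·log₂0.7222 = 0.8524.
C = 1 − 0.8524 = 0.1476 bits per channel use.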